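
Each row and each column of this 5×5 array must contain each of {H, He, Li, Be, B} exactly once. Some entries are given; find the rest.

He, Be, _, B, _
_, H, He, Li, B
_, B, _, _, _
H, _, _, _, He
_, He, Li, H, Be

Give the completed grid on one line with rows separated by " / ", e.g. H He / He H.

Cell (r1,c3): row 1 has {He,Be,B}; column 3 has {He,Li} → H.
Cell (r1,c5): row 1 has {H,He,Be,B}; column 5 has {He,Be,B} → Li.
Cell (r2,c1): row 2 has {H,He,Li,B}; column 1 has {H,He} → Be.
Cell (r3,c1): row 3 has {B}; column 1 has {H,He,Be} → Li.
Cell (r3,c3): row 3 has {Li,B}; column 3 has {H,He,Li} → Be.
Cell (r3,c4): row 3 has {Li,Be,B}; column 4 has {H,Li,B} → He.
Cell (r3,c5): row 3 has {He,Li,Be,B}; column 5 has {He,Li,Be,B} → H.
Cell (r4,c2): row 4 has {H,He}; column 2 has {H,He,Be,B} → Li.
Cell (r4,c3): row 4 has {H,He,Li}; column 3 has {H,He,Li,Be} → B.
Cell (r4,c4): row 4 has {H,He,Li,B}; column 4 has {H,He,Li,B} → Be.
Cell (r5,c1): row 5 has {H,He,Li,Be}; column 1 has {H,He,Li,Be} → B.

He Be H B Li / Be H He Li B / Li B Be He H / H Li B Be He / B He Li H Be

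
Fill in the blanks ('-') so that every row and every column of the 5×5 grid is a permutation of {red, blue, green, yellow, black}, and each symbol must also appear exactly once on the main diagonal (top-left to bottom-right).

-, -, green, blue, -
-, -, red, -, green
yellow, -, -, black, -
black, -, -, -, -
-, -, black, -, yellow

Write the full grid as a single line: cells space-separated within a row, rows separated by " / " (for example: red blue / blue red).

At row 1, column 1: row 1 has {blue,green}; column 1 has {yellow,black}; the diagonal has {yellow}; that leaves red.
At row 1, column 5: row 1 has {red,blue,green}; column 5 has {green,yellow}; that leaves black.
At row 2, column 1: row 2 has {red,green}; column 1 has {red,yellow,black}; that leaves blue.
At row 2, column 2: row 2 has {red,blue,green}; column 2 is empty so far; the diagonal has {red,yellow}; that leaves black.
At row 2, column 4: row 2 has {red,blue,green,black}; column 4 has {blue,black}; that leaves yellow.
At row 3, column 3: row 3 has {yellow,black}; column 3 has {red,green,black}; the diagonal has {red,yellow,black}; that leaves blue.
At row 3, column 5: row 3 has {blue,yellow,black}; column 5 has {green,yellow,black}; that leaves red.
At row 4, column 3: row 4 has {black}; column 3 has {red,blue,green,black}; that leaves yellow.
At row 4, column 4: row 4 has {yellow,black}; column 4 has {blue,yellow,black}; the diagonal has {red,blue,yellow,black}; that leaves green.
At row 4, column 5: row 4 has {green,yellow,black}; column 5 has {red,green,yellow,black}; that leaves blue.
At row 5, column 1: row 5 has {yellow,black}; column 1 has {red,blue,yellow,black}; that leaves green.
At row 5, column 4: row 5 has {green,yellow,black}; column 4 has {blue,green,yellow,black}; that leaves red.
At row 1, column 2: row 1 has {red,blue,green,black}; column 2 has {black}; that leaves yellow.
At row 3, column 2: row 3 has {red,blue,yellow,black}; column 2 has {yellow,black}; that leaves green.
At row 4, column 2: row 4 has {blue,green,yellow,black}; column 2 has {green,yellow,black}; that leaves red.
At row 5, column 2: row 5 has {red,green,yellow,black}; column 2 has {red,green,yellow,black}; that leaves blue.

red yellow green blue black / blue black red yellow green / yellow green blue black red / black red yellow green blue / green blue black red yellow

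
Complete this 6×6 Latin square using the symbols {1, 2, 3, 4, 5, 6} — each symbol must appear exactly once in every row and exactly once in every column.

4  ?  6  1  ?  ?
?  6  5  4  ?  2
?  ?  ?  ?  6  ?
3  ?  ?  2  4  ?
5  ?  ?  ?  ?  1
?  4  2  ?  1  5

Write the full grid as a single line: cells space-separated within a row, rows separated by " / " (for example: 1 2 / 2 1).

4 2 6 1 5 3 / 1 6 5 4 3 2 / 2 1 3 5 6 4 / 3 5 1 2 4 6 / 5 3 4 6 2 1 / 6 4 2 3 1 5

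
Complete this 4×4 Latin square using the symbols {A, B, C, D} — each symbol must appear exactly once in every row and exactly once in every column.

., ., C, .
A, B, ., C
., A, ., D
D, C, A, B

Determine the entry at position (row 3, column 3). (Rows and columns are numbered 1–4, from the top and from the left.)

B

(r1,c1) = B
(r1,c2) = D
(r1,c4) = A
(r2,c3) = D
(r3,c1) = C
(r3,c3) = B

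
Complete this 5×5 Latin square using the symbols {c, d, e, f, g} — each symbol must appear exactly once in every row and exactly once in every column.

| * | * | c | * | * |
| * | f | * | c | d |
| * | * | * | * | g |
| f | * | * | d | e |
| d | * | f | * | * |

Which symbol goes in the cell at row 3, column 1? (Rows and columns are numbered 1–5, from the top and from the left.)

(r1,c5): row 1 has {c}; column 5 has {d,e,g}, so it must be f.
(r4,c3): row 4 has {d,e,f}; column 3 has {c,f}, so it must be g.
(r5,c5): row 5 has {d,f}; column 5 has {d,e,f,g}, so it must be c.
(r2,c3): row 2 has {c,d,f}; column 3 has {c,f,g}, so it must be e.
(r3,c3): row 3 has {g}; column 3 has {c,e,f,g}, so it must be d.
(r4,c2): row 4 has {d,e,f,g}; column 2 has {f}, so it must be c.
(r2,c1): row 2 has {c,d,e,f}; column 1 has {d,f}, so it must be g.
(r3,c2): row 3 has {d,g}; column 2 has {c,f}, so it must be e.
(r3,c4): row 3 has {d,e,g}; column 4 has {c,d}, so it must be f.
(r5,c2): row 5 has {c,d,f}; column 2 has {c,e,f}, so it must be g.
(r5,c4): row 5 has {c,d,f,g}; column 4 has {c,d,f}, so it must be e.
(r1,c1): row 1 has {c,f}; column 1 has {d,f,g}, so it must be e.
(r1,c2): row 1 has {c,e,f}; column 2 has {c,e,f,g}, so it must be d.
(r1,c4): row 1 has {c,d,e,f}; column 4 has {c,d,e,f}, so it must be g.
(r3,c1): row 3 has {d,e,f,g}; column 1 has {d,e,f,g}, so it must be c.

c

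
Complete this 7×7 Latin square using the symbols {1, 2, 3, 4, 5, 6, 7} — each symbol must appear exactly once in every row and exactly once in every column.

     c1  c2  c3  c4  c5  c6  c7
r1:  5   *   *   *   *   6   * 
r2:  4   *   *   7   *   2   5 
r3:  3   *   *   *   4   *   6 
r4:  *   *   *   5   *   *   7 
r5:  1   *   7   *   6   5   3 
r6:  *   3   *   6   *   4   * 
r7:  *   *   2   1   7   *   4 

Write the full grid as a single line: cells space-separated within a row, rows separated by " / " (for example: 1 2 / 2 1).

Cell (r3,c4): row 3 has {3,4,6}; column 4 has {1,5,6,7} → 2.
Cell (r5,c4): row 5 has {1,3,5,6,7}; column 4 has {1,2,5,6,7} → 4.
Cell (r7,c1): row 7 has {1,2,4,7}; column 1 has {1,3,4,5} → 6.
Cell (r7,c2): row 7 has {1,2,4,6,7}; column 2 has {3} → 5.
Cell (r7,c6): row 7 has {1,2,4,5,6,7}; column 6 has {2,4,5,6} → 3.
Cell (r1,c4): row 1 has {5,6}; column 4 has {1,2,4,5,6,7} → 3.
Cell (r4,c1): row 4 has {5,7}; column 1 has {1,3,4,5,6} → 2.
Cell (r4,c6): row 4 has {2,5,7}; column 6 has {2,3,4,5,6} → 1.
Cell (r5,c2): row 5 has {1,3,4,5,6,7}; column 2 has {3,5} → 2.
Cell (r6,c1): row 6 has {3,4,6}; column 1 has {1,2,3,4,5,6} → 7.
Cell (r3,c6): row 3 has {2,3,4,6}; column 6 has {1,2,3,4,5,6} → 7.
Cell (r4,c5): row 4 has {1,2,5,7}; column 5 has {4,6,7} → 3.
Cell (r2,c5): row 2 has {2,4,5,7}; column 5 has {3,4,6,7} → 1.
Cell (r3,c2): row 3 has {2,3,4,6,7}; column 2 has {2,3,5} → 1.
Cell (r3,c3): row 3 has {1,2,3,4,6,7}; column 3 has {2,7} → 5.
Cell (r6,c3): row 6 has {3,4,6,7}; column 3 has {2,5,7} → 1.
Cell (r6,c7): row 6 has {1,3,4,6,7}; column 7 has {3,4,5,6,7} → 2.
Cell (r1,c3): row 1 has {3,5,6}; column 3 has {1,2,5,7} → 4.
Cell (r1,c5): row 1 has {3,4,5,6}; column 5 has {1,3,4,6,7} → 2.
Cell (r1,c7): row 1 has {2,3,4,5,6}; column 7 has {2,3,4,5,6,7} → 1.
Cell (r2,c2): row 2 has {1,2,4,5,7}; column 2 has {1,2,3,5} → 6.
Cell (r2,c3): row 2 has {1,2,4,5,6,7}; column 3 has {1,2,4,5,7} → 3.
Cell (r4,c2): row 4 has {1,2,3,5,7}; column 2 has {1,2,3,5,6} → 4.
Cell (r4,c3): row 4 has {1,2,3,4,5,7}; column 3 has {1,2,3,4,5,7} → 6.
Cell (r6,c5): row 6 has {1,2,3,4,6,7}; column 5 has {1,2,3,4,6,7} → 5.
Cell (r1,c2): row 1 has {1,2,3,4,5,6}; column 2 has {1,2,3,4,5,6} → 7.

5 7 4 3 2 6 1 / 4 6 3 7 1 2 5 / 3 1 5 2 4 7 6 / 2 4 6 5 3 1 7 / 1 2 7 4 6 5 3 / 7 3 1 6 5 4 2 / 6 5 2 1 7 3 4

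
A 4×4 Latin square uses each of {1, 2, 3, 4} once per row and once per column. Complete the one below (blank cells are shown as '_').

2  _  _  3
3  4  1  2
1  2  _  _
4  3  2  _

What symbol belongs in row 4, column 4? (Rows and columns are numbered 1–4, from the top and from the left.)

1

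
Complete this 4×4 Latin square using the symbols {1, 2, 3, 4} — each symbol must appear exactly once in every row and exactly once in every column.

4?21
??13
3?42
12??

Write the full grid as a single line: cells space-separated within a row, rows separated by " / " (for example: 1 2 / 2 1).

4 3 2 1 / 2 4 1 3 / 3 1 4 2 / 1 2 3 4

Cell (r1,c2): row 1 has {1,2,4}; column 2 has {2} → 3.
Cell (r2,c1): row 2 has {1,3}; column 1 has {1,3,4} → 2.
Cell (r2,c2): row 2 has {1,2,3}; column 2 has {2,3} → 4.
Cell (r3,c2): row 3 has {2,3,4}; column 2 has {2,3,4} → 1.
Cell (r4,c3): row 4 has {1,2}; column 3 has {1,2,4} → 3.
Cell (r4,c4): row 4 has {1,2,3}; column 4 has {1,2,3} → 4.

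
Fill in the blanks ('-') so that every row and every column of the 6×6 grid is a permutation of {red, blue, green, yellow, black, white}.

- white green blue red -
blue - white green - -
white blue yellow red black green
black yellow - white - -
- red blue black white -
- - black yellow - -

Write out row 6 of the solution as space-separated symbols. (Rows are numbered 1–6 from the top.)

red green black yellow blue white

(r1,c1): row 1 has {red,blue,green,white}; column 1 has {blue,black,white}, so it must be yellow.
(r1,c6): row 1 has {red,blue,green,yellow,white}; column 6 has {green}, so it must be black.
(r2,c2): row 2 has {blue,green,white}; column 2 has {red,blue,yellow,white}, so it must be black.
(r2,c5): row 2 has {blue,green,black,white}; column 5 has {red,black,white}, so it must be yellow.
(r2,c6): row 2 has {blue,green,yellow,black,white}; column 6 has {green,black}, so it must be red.
(r4,c3): row 4 has {yellow,black,white}; column 3 has {blue,green,yellow,black,white}, so it must be red.
(r4,c6): row 4 has {red,yellow,black,white}; column 6 has {red,green,black}, so it must be blue.
(r5,c1): row 5 has {red,blue,black,white}; column 1 has {blue,yellow,black,white}, so it must be green.
(r5,c6): row 5 has {red,blue,green,black,white}; column 6 has {red,blue,green,black}, so it must be yellow.
(r6,c1): row 6 has {yellow,black}; column 1 has {blue,green,yellow,black,white}, so it must be red.
(r6,c2): row 6 has {red,yellow,black}; column 2 has {red,blue,yellow,black,white}, so it must be green.
(r6,c5): row 6 has {red,green,yellow,black}; column 5 has {red,yellow,black,white}, so it must be blue.
(r6,c6): row 6 has {red,blue,green,yellow,black}; column 6 has {red,blue,green,yellow,black}, so it must be white.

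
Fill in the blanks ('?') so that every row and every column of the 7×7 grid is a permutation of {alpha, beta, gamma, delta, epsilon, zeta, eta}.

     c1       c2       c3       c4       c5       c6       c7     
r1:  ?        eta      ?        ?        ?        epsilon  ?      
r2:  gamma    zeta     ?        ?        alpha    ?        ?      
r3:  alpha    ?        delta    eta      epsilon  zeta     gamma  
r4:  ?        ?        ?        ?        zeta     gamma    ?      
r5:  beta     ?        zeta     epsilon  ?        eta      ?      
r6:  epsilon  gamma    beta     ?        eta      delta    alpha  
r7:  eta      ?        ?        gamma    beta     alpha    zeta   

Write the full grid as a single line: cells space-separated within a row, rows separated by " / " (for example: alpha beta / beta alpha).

zeta eta gamma alpha delta epsilon beta / gamma zeta eta delta alpha beta epsilon / alpha beta delta eta epsilon zeta gamma / delta epsilon alpha beta zeta gamma eta / beta alpha zeta epsilon gamma eta delta / epsilon gamma beta zeta eta delta alpha / eta delta epsilon gamma beta alpha zeta

(r2,c6) = beta
(r3,c2) = beta
(r4,c1) = delta
(r5,c7) = delta
(r6,c4) = zeta
(r7,c3) = epsilon
(r1,c1) = zeta
(r1,c7) = beta
(r2,c3) = eta
(r2,c4) = delta
(r2,c7) = epsilon
(r4,c3) = alpha
(r4,c4) = beta
(r4,c7) = eta
(r5,c2) = alpha
(r5,c5) = gamma
(r7,c2) = delta
(r1,c3) = gamma
(r1,c4) = alpha
(r1,c5) = delta
(r4,c2) = epsilon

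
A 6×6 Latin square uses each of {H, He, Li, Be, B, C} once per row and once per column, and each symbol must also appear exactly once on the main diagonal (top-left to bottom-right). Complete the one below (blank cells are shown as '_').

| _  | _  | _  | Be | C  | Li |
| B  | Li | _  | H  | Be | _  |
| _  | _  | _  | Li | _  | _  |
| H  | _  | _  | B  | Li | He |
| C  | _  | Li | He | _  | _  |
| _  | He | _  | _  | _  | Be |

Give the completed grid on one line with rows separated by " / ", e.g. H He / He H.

He H B Be C Li / B Li He H Be C / Be B C Li He H / H C Be B Li He / C Be Li He H B / Li He H C B Be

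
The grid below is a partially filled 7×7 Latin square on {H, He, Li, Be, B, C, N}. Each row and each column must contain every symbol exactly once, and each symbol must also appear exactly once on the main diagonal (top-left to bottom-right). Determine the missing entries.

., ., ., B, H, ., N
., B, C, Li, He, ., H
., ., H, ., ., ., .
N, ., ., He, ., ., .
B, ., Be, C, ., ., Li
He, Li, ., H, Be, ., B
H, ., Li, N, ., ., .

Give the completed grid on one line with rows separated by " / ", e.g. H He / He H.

Li C He B H Be N / Be B C Li He N H / C N H Be B Li He / N Be B He Li H C / B H Be C N He Li / He Li N H Be C B / H He Li N C B Be

(r1,c3): row 1 has {H,B,N}; column 3 has {H,Li,Be,C}, so it must be He.
(r2,c1): row 2 has {H,He,Li,B,C}; column 1 has {H,He,B,N}, so it must be Be.
(r2,c6): row 2 has {H,He,Li,Be,B,C}; column 6 is empty so far, so it must be N.
(r3,c4): row 3 has {H}; column 4 has {H,He,Li,B,C,N}, so it must be Be.
(r4,c3): row 4 has {He,N}; column 3 has {H,He,Li,Be,C}, so it must be B.
(r5,c5): row 5 has {Li,Be,B,C}; column 5 has {H,He,Be}; the diagonal has {H,He,B}, so it must be N.
(r6,c3): row 6 has {H,He,Li,Be,B}; column 3 has {H,He,Li,Be,B,C}, so it must be N.
(r6,c6): row 6 has {H,He,Li,Be,B,N}; column 6 has {N}; the diagonal has {H,He,B,N}, so it must be C.
(r7,c7): row 7 has {H,Li,N}; column 7 has {H,Li,B,N}; the diagonal has {H,He,B,C,N}, so it must be Be.
(r1,c1): row 1 has {H,He,B,N}; column 1 has {H,He,Be,B,N}; the diagonal has {H,He,Be,B,C,N}, so it must be Li.
(r1,c6): row 1 has {H,He,Li,B,N}; column 6 has {C,N}, so it must be Be.
(r3,c1): row 3 has {H,Be}; column 1 has {H,He,Li,Be,B,N}, so it must be C.
(r3,c7): row 3 has {H,Be,C}; column 7 has {H,Li,Be,B,N}, so it must be He.
(r4,c7): row 4 has {He,B,N}; column 7 has {H,He,Li,Be,B,N}, so it must be C.
(r1,c2): row 1 has {H,He,Li,Be,B,N}; column 2 has {Li,B}, so it must be C.
(r3,c2): row 3 has {H,He,Be,C}; column 2 has {Li,B,C}, so it must be N.
(r4,c5): row 4 has {He,B,C,N}; column 5 has {H,He,Be,N}, so it must be Li.
(r4,c6): row 4 has {He,Li,B,C,N}; column 6 has {Be,C,N}, so it must be H.
(r5,c6): row 5 has {Li,Be,B,C,N}; column 6 has {H,Be,C,N}, so it must be He.
(r7,c2): row 7 has {H,Li,Be,N}; column 2 has {Li,B,C,N}, so it must be He.
(r7,c6): row 7 has {H,He,Li,Be,N}; column 6 has {H,He,Be,C,N}, so it must be B.
(r3,c5): row 3 has {H,He,Be,C,N}; column 5 has {H,He,Li,Be,N}, so it must be B.
(r3,c6): row 3 has {H,He,Be,B,C,N}; column 6 has {H,He,Be,B,C,N}, so it must be Li.
(r4,c2): row 4 has {H,He,Li,B,C,N}; column 2 has {He,Li,B,C,N}, so it must be Be.
(r5,c2): row 5 has {He,Li,Be,B,C,N}; column 2 has {He,Li,Be,B,C,N}, so it must be H.
(r7,c5): row 7 has {H,He,Li,Be,B,N}; column 5 has {H,He,Li,Be,B,N}, so it must be C.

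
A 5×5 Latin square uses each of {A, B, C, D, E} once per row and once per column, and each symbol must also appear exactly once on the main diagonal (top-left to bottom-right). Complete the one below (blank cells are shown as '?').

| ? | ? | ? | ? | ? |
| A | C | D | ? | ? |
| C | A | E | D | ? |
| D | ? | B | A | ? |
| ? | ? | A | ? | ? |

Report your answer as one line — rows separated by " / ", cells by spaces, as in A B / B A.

row 1 is empty so far; column 1 has {A,C,D}; the diagonal has {A,C,E} — only B is left for (r1,c1).
row 1 has {B}; column 3 has {A,B,D,E} — only C is left for (r1,c3).
row 1 has {B,C}; column 4 has {A,D} — only E is left for (r1,c4).
row 2 has {A,C,D}; column 4 has {A,D,E} — only B is left for (r2,c4).
row 2 has {A,B,C,D}; column 5 is empty so far — only E is left for (r2,c5).
row 3 has {A,C,D,E}; column 5 has {E} — only B is left for (r3,c5).
row 4 has {A,B,D}; column 2 has {A,C} — only E is left for (r4,c2).
row 4 has {A,B,D,E}; column 5 has {B,E} — only C is left for (r4,c5).
row 5 has {A}; column 1 has {A,B,C,D} — only E is left for (r5,c1).
row 5 has {A,E}; column 4 has {A,B,D,E} — only C is left for (r5,c4).
row 5 has {A,C,E}; column 5 has {B,C,E}; the diagonal has {A,B,C,E} — only D is left for (r5,c5).
row 1 has {B,C,E}; column 2 has {A,C,E} — only D is left for (r1,c2).
row 1 has {B,C,D,E}; column 5 has {B,C,D,E} — only A is left for (r1,c5).
row 5 has {A,C,D,E}; column 2 has {A,C,D,E} — only B is left for (r5,c2).

B D C E A / A C D B E / C A E D B / D E B A C / E B A C D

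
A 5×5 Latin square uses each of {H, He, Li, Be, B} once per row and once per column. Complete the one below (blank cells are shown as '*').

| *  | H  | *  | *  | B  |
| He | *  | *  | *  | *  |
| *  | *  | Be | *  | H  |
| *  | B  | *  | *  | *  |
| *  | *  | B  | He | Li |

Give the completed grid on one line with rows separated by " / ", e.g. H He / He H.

Li H He Be B / He Li H B Be / B He Be Li H / Be B Li H He / H Be B He Li

At row 2, column 5: row 2 has {He}; column 5 has {H,Li,B}; that leaves Be.
At row 4, column 5: row 4 has {B}; column 5 has {H,Li,Be,B}; that leaves He.
At row 5, column 2: row 5 has {He,Li,B}; column 2 has {H,B}; that leaves Be.
At row 2, column 2: row 2 has {He,Be}; column 2 has {H,Be,B}; that leaves Li.
At row 2, column 3: row 2 has {He,Li,Be}; column 3 has {Be,B}; that leaves H.
At row 2, column 4: row 2 has {H,He,Li,Be}; column 4 has {He}; that leaves B.
At row 3, column 2: row 3 has {H,Be}; column 2 has {H,Li,Be,B}; that leaves He.
At row 3, column 4: row 3 has {H,He,Be}; column 4 has {He,B}; that leaves Li.
At row 4, column 3: row 4 has {He,B}; column 3 has {H,Be,B}; that leaves Li.
At row 5, column 1: row 5 has {He,Li,Be,B}; column 1 has {He}; that leaves H.
At row 1, column 3: row 1 has {H,B}; column 3 has {H,Li,Be,B}; that leaves He.
At row 1, column 4: row 1 has {H,He,B}; column 4 has {He,Li,B}; that leaves Be.
At row 3, column 1: row 3 has {H,He,Li,Be}; column 1 has {H,He}; that leaves B.
At row 4, column 1: row 4 has {He,Li,B}; column 1 has {H,He,B}; that leaves Be.
At row 4, column 4: row 4 has {He,Li,Be,B}; column 4 has {He,Li,Be,B}; that leaves H.
At row 1, column 1: row 1 has {H,He,Be,B}; column 1 has {H,He,Be,B}; that leaves Li.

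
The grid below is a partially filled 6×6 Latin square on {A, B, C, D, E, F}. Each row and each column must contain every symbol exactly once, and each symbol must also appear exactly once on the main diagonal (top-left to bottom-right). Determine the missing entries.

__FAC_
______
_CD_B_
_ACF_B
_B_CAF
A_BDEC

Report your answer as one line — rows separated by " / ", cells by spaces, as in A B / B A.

B D F A C E / C E A B F D / F C D E B A / E A C F D B / D B E C A F / A F B D E C

(r2,c2) = E
(r2,c3) = A
(r2,c4) = B
(r2,c6) = D
(r3,c4) = E
(r3,c6) = A
(r4,c5) = D
(r5,c3) = E
(r6,c2) = F
(r1,c1) = B
(r1,c2) = D
(r1,c6) = E
(r2,c5) = F
(r3,c1) = F
(r4,c1) = E
(r5,c1) = D
(r2,c1) = C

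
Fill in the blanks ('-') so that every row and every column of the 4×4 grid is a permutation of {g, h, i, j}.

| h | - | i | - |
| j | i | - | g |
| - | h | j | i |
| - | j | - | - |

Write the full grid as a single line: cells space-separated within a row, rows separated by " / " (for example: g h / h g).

h g i j / j i h g / g h j i / i j g h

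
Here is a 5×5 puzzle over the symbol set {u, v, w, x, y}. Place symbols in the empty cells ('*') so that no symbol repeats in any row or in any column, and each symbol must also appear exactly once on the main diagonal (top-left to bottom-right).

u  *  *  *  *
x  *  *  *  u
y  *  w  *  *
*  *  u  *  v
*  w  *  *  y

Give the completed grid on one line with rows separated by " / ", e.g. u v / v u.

u x v y w / x v y w u / y u w v x / w y u x v / v w x u y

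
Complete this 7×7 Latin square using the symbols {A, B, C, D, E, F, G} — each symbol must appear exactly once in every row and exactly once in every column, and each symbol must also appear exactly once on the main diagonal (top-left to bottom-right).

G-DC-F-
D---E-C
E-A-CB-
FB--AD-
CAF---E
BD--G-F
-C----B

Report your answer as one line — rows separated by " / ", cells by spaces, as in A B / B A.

G E D C B F A / D F B G E A C / E G A F C B D / F B C E A D G / C A F B D G E / B D E A G C F / A C G D F E B

(r1,c2) = E
(r1,c5) = B
(r1,c7) = A
(r2,c2) = F
(r3,c2) = G
(r3,c7) = D
(r4,c4) = E
(r4,c7) = G
(r5,c5) = D
(r5,c6) = G
(r6,c4) = A
(r6,c6) = C
(r7,c1) = A
(r7,c5) = F
(r7,c6) = E
(r2,c6) = A
(r3,c4) = F
(r4,c3) = C
(r5,c4) = B
(r6,c3) = E
(r7,c3) = G
(r7,c4) = D
(r2,c3) = B
(r2,c4) = G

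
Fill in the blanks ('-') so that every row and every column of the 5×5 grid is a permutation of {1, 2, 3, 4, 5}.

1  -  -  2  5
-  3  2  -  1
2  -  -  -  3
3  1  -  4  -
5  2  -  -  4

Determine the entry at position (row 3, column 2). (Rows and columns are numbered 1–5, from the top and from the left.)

5

At row 1, column 2: row 1 has {1,2,5}; column 2 has {1,2,3}; that leaves 4.
At row 1, column 3: row 1 has {1,2,4,5}; column 3 has {2}; that leaves 3.
At row 2, column 1: row 2 has {1,2,3}; column 1 has {1,2,3,5}; that leaves 4.
At row 2, column 4: row 2 has {1,2,3,4}; column 4 has {2,4}; that leaves 5.
At row 3, column 2: row 3 has {2,3}; column 2 has {1,2,3,4}; that leaves 5.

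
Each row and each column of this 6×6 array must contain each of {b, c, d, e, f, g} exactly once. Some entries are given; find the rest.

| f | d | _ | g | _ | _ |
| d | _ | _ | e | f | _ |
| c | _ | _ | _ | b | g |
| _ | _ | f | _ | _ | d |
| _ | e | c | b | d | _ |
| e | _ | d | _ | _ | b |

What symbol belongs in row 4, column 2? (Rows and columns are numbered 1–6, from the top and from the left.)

g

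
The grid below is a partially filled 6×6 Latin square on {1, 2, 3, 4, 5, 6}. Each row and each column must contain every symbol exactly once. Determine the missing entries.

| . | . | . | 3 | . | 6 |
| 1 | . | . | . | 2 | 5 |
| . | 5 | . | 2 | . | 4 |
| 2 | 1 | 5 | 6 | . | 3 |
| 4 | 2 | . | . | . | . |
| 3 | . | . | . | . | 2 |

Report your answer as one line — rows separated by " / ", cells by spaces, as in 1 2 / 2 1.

At row 1, column 1: row 1 has {3,6}; column 1 has {1,2,3,4}; that leaves 5.
At row 1, column 2: row 1 has {3,5,6}; column 2 has {1,2,5}; that leaves 4.
At row 1, column 5: row 1 has {3,4,5,6}; column 5 has {2}; that leaves 1.
At row 2, column 4: row 2 has {1,2,5}; column 4 has {2,3,6}; that leaves 4.
At row 3, column 1: row 3 has {2,4,5}; column 1 has {1,2,3,4,5}; that leaves 6.
At row 3, column 5: row 3 has {2,4,5,6}; column 5 has {1,2}; that leaves 3.
At row 4, column 5: row 4 has {1,2,3,5,6}; column 5 has {1,2,3}; that leaves 4.
At row 5, column 6: row 5 has {2,4}; column 6 has {2,3,4,5,6}; that leaves 1.
At row 6, column 2: row 6 has {2,3}; column 2 has {1,2,4,5}; that leaves 6.
At row 6, column 5: row 6 has {2,3,6}; column 5 has {1,2,3,4}; that leaves 5.
At row 1, column 3: row 1 has {1,3,4,5,6}; column 3 has {5}; that leaves 2.
At row 2, column 2: row 2 has {1,2,4,5}; column 2 has {1,2,4,5,6}; that leaves 3.
At row 2, column 3: row 2 has {1,2,3,4,5}; column 3 has {2,5}; that leaves 6.
At row 3, column 3: row 3 has {2,3,4,5,6}; column 3 has {2,5,6}; that leaves 1.
At row 5, column 3: row 5 has {1,2,4}; column 3 has {1,2,5,6}; that leaves 3.
At row 5, column 4: row 5 has {1,2,3,4}; column 4 has {2,3,4,6}; that leaves 5.
At row 5, column 5: row 5 has {1,2,3,4,5}; column 5 has {1,2,3,4,5}; that leaves 6.
At row 6, column 3: row 6 has {2,3,5,6}; column 3 has {1,2,3,5,6}; that leaves 4.
At row 6, column 4: row 6 has {2,3,4,5,6}; column 4 has {2,3,4,5,6}; that leaves 1.

5 4 2 3 1 6 / 1 3 6 4 2 5 / 6 5 1 2 3 4 / 2 1 5 6 4 3 / 4 2 3 5 6 1 / 3 6 4 1 5 2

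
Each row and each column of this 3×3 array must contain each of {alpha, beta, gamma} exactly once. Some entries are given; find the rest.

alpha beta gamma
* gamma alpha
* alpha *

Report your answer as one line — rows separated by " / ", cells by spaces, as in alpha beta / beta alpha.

alpha beta gamma / beta gamma alpha / gamma alpha beta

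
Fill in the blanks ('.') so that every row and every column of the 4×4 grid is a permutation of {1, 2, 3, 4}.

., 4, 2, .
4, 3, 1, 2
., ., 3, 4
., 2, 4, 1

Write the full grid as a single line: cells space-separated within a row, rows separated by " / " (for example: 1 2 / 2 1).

Cell (r1,c4): row 1 has {2,4}; column 4 has {1,2,4} → 3.
Cell (r3,c2): row 3 has {3,4}; column 2 has {2,3,4} → 1.
Cell (r4,c1): row 4 has {1,2,4}; column 1 has {4} → 3.
Cell (r1,c1): row 1 has {2,3,4}; column 1 has {3,4} → 1.
Cell (r3,c1): row 3 has {1,3,4}; column 1 has {1,3,4} → 2.

1 4 2 3 / 4 3 1 2 / 2 1 3 4 / 3 2 4 1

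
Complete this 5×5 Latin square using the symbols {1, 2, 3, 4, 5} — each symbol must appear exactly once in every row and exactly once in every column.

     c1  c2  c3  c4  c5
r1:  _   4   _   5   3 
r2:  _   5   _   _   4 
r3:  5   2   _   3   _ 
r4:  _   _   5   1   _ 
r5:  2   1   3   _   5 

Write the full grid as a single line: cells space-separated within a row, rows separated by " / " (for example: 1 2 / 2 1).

1 4 2 5 3 / 3 5 1 2 4 / 5 2 4 3 1 / 4 3 5 1 2 / 2 1 3 4 5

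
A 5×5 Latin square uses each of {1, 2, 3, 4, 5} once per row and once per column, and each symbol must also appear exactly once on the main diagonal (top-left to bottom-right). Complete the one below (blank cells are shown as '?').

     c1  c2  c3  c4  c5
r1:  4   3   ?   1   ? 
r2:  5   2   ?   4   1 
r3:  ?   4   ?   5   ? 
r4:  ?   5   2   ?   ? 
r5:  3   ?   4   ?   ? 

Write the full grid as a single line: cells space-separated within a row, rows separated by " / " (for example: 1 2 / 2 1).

At row 1, column 3: row 1 has {1,3,4}; column 3 has {2,4}; that leaves 5.
At row 1, column 5: row 1 has {1,3,4,5}; column 5 has {1}; that leaves 2.
At row 2, column 3: row 2 has {1,2,4,5}; column 3 has {2,4,5}; that leaves 3.
At row 3, column 3: row 3 has {4,5}; column 3 has {2,3,4,5}; the diagonal has {2,4}; that leaves 1.
At row 3, column 5: row 3 has {1,4,5}; column 5 has {1,2}; that leaves 3.
At row 4, column 1: row 4 has {2,5}; column 1 has {3,4,5}; that leaves 1.
At row 4, column 4: row 4 has {1,2,5}; column 4 has {1,4,5}; the diagonal has {1,2,4}; that leaves 3.
At row 4, column 5: row 4 has {1,2,3,5}; column 5 has {1,2,3}; that leaves 4.
At row 5, column 2: row 5 has {3,4}; column 2 has {2,3,4,5}; that leaves 1.
At row 5, column 4: row 5 has {1,3,4}; column 4 has {1,3,4,5}; that leaves 2.
At row 5, column 5: row 5 has {1,2,3,4}; column 5 has {1,2,3,4}; the diagonal has {1,2,3,4}; that leaves 5.
At row 3, column 1: row 3 has {1,3,4,5}; column 1 has {1,3,4,5}; that leaves 2.

4 3 5 1 2 / 5 2 3 4 1 / 2 4 1 5 3 / 1 5 2 3 4 / 3 1 4 2 5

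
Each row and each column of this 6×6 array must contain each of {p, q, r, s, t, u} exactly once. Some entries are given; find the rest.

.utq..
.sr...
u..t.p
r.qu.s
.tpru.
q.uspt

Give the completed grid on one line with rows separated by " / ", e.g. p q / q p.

p u t q s r / t s r p q u / u q s t r p / r p q u t s / s t p r u q / q r u s p t

Cell (r1,c6): row 1 has {q,t,u}; column 6 has {p,s,t} → r.
Cell (r2,c4): row 2 has {r,s}; column 4 has {q,r,s,t,u} → p.
Cell (r3,c3): row 3 has {p,t,u}; column 3 has {p,q,r,t,u} → s.
Cell (r4,c2): row 4 has {q,r,s,u}; column 2 has {s,t,u} → p.
Cell (r4,c5): row 4 has {p,q,r,s,u}; column 5 has {p,u} → t.
Cell (r5,c1): row 5 has {p,r,t,u}; column 1 has {q,r,u} → s.
Cell (r5,c6): row 5 has {p,r,s,t,u}; column 6 has {p,r,s,t} → q.
Cell (r6,c2): row 6 has {p,q,s,t,u}; column 2 has {p,s,t,u} → r.
Cell (r1,c1): row 1 has {q,r,t,u}; column 1 has {q,r,s,u} → p.
Cell (r1,c5): row 1 has {p,q,r,t,u}; column 5 has {p,t,u} → s.
Cell (r2,c1): row 2 has {p,r,s}; column 1 has {p,q,r,s,u} → t.
Cell (r2,c5): row 2 has {p,r,s,t}; column 5 has {p,s,t,u} → q.
Cell (r2,c6): row 2 has {p,q,r,s,t}; column 6 has {p,q,r,s,t} → u.
Cell (r3,c2): row 3 has {p,s,t,u}; column 2 has {p,r,s,t,u} → q.
Cell (r3,c5): row 3 has {p,q,s,t,u}; column 5 has {p,q,s,t,u} → r.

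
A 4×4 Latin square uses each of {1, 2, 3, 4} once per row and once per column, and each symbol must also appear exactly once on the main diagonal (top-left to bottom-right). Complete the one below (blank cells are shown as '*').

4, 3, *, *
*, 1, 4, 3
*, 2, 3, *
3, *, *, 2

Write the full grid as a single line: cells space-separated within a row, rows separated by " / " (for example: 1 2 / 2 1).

(r1,c4): row 1 has {3,4}; column 4 has {2,3}, so it must be 1.
(r2,c1): row 2 has {1,3,4}; column 1 has {3,4}, so it must be 2.
(r3,c1): row 3 has {2,3}; column 1 has {2,3,4}, so it must be 1.
(r3,c4): row 3 has {1,2,3}; column 4 has {1,2,3}, so it must be 4.
(r4,c2): row 4 has {2,3}; column 2 has {1,2,3}, so it must be 4.
(r4,c3): row 4 has {2,3,4}; column 3 has {3,4}, so it must be 1.
(r1,c3): row 1 has {1,3,4}; column 3 has {1,3,4}, so it must be 2.

4 3 2 1 / 2 1 4 3 / 1 2 3 4 / 3 4 1 2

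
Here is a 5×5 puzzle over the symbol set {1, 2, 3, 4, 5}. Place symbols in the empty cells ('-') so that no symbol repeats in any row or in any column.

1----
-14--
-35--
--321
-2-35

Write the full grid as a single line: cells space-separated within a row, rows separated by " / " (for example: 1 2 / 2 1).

1 5 2 4 3 / 3 1 4 5 2 / 2 3 5 1 4 / 5 4 3 2 1 / 4 2 1 3 5

(r1,c3) = 2
(r2,c4) = 5
(r5,c1) = 4
(r5,c3) = 1
(r1,c4) = 4
(r1,c5) = 3
(r2,c5) = 2
(r3,c1) = 2
(r3,c4) = 1
(r3,c5) = 4
(r4,c1) = 5
(r4,c2) = 4
(r1,c2) = 5
(r2,c1) = 3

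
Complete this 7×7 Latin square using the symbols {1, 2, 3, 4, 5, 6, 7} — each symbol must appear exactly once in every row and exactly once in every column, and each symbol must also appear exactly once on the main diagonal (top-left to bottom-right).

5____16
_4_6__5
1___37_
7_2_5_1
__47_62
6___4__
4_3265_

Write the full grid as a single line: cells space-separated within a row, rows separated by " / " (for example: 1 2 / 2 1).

At row 1, column 3: row 1 has {1,5,6}; column 3 has {2,3,4}; that leaves 7.
At row 1, column 5: row 1 has {1,5,6,7}; column 5 has {3,4,5,6}; that leaves 2.
At row 2, column 3: row 2 has {4,5,6}; column 3 has {2,3,4,7}; that leaves 1.
At row 2, column 5: row 2 has {1,4,5,6}; column 5 has {2,3,4,5,6}; that leaves 7.
At row 3, column 3: row 3 has {1,3,7}; column 3 has {1,2,3,4,7}; the diagonal has {4,5}; that leaves 6.
At row 3, column 7: row 3 has {1,3,6,7}; column 7 has {1,2,5,6}; that leaves 4.
At row 4, column 4: row 4 has {1,2,5,7}; column 4 has {2,6,7}; the diagonal has {4,5,6}; that leaves 3.
At row 4, column 6: row 4 has {1,2,3,5,7}; column 6 has {1,5,6,7}; that leaves 4.
At row 5, column 1: row 5 has {2,4,6,7}; column 1 has {1,4,5,6,7}; that leaves 3.
At row 5, column 5: row 5 has {2,3,4,6,7}; column 5 has {2,3,4,5,6,7}; the diagonal has {3,4,5,6}; that leaves 1.
At row 6, column 3: row 6 has {4,6}; column 3 has {1,2,3,4,6,7}; that leaves 5.
At row 6, column 4: row 6 has {4,5,6}; column 4 has {2,3,6,7}; that leaves 1.
At row 6, column 6: row 6 has {1,4,5,6}; column 6 has {1,4,5,6,7}; the diagonal has {1,3,4,5,6}; that leaves 2.
At row 7, column 7: row 7 has {2,3,4,5,6}; column 7 has {1,2,4,5,6}; the diagonal has {1,2,3,4,5,6}; that leaves 7.
At row 1, column 2: row 1 has {1,2,5,6,7}; column 2 has {4}; that leaves 3.
At row 1, column 4: row 1 has {1,2,3,5,6,7}; column 4 has {1,2,3,6,7}; that leaves 4.
At row 2, column 1: row 2 has {1,4,5,6,7}; column 1 has {1,3,4,5,6,7}; that leaves 2.
At row 2, column 6: row 2 has {1,2,4,5,6,7}; column 6 has {1,2,4,5,6,7}; that leaves 3.
At row 3, column 4: row 3 has {1,3,4,6,7}; column 4 has {1,2,3,4,6,7}; that leaves 5.
At row 4, column 2: row 4 has {1,2,3,4,5,7}; column 2 has {3,4}; that leaves 6.
At row 5, column 2: row 5 has {1,2,3,4,6,7}; column 2 has {3,4,6}; that leaves 5.
At row 6, column 2: row 6 has {1,2,4,5,6}; column 2 has {3,4,5,6}; that leaves 7.
At row 6, column 7: row 6 has {1,2,4,5,6,7}; column 7 has {1,2,4,5,6,7}; that leaves 3.
At row 7, column 2: row 7 has {2,3,4,5,6,7}; column 2 has {3,4,5,6,7}; that leaves 1.
At row 3, column 2: row 3 has {1,3,4,5,6,7}; column 2 has {1,3,4,5,6,7}; that leaves 2.

5 3 7 4 2 1 6 / 2 4 1 6 7 3 5 / 1 2 6 5 3 7 4 / 7 6 2 3 5 4 1 / 3 5 4 7 1 6 2 / 6 7 5 1 4 2 3 / 4 1 3 2 6 5 7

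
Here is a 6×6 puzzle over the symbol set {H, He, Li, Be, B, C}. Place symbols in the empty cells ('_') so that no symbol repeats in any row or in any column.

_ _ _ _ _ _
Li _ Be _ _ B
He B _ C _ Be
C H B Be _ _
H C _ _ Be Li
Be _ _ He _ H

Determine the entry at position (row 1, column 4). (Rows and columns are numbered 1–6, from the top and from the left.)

Cell (r1,c1): row 1 is empty so far; column 1 has {H,He,Li,Be,C} → B.
Cell (r2,c2): row 2 has {Li,Be,B}; column 2 has {H,B,C} → He.
Cell (r2,c4): row 2 has {He,Li,Be,B}; column 4 has {He,Be,C} → H.
Cell (r2,c5): row 2 has {H,He,Li,Be,B}; column 5 has {Be} → C.
Cell (r4,c6): row 4 has {H,Be,B,C}; column 6 has {H,Li,Be,B} → He.
Cell (r5,c3): row 5 has {H,Li,Be,C}; column 3 has {Be,B} → He.
Cell (r5,c4): row 5 has {H,He,Li,Be,C}; column 4 has {H,He,Be,C} → B.
Cell (r6,c2): row 6 has {H,He,Be}; column 2 has {H,He,B,C} → Li.
Cell (r6,c3): row 6 has {H,He,Li,Be}; column 3 has {He,Be,B} → C.
Cell (r6,c5): row 6 has {H,He,Li,Be,C}; column 5 has {Be,C} → B.
Cell (r1,c2): row 1 has {B}; column 2 has {H,He,Li,B,C} → Be.
Cell (r1,c4): row 1 has {Be,B}; column 4 has {H,He,Be,B,C} → Li.

Li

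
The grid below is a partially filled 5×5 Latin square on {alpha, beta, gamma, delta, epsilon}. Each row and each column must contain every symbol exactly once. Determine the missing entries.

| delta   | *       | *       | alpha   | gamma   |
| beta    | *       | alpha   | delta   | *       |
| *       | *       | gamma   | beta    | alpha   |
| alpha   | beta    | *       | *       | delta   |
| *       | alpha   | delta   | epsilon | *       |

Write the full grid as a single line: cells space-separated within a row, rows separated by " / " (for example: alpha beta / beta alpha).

delta epsilon beta alpha gamma / beta gamma alpha delta epsilon / epsilon delta gamma beta alpha / alpha beta epsilon gamma delta / gamma alpha delta epsilon beta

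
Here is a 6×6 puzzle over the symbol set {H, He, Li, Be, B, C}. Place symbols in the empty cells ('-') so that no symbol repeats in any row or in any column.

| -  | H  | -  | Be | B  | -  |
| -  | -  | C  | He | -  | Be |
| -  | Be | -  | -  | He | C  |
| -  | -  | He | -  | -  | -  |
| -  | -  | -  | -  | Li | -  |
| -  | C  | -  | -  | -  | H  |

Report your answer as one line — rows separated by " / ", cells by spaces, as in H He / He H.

C H Li Be B He / B Li C He H Be / Li Be H B He C / Be B He H C Li / H He Be C Li B / He C B Li Be H

(r1,c3) = Li
(r1,c6) = He
(r2,c5) = H
(r5,c6) = B
(r6,c5) = Be
(r1,c1) = C
(r4,c5) = C
(r4,c6) = Li
(r5,c2) = He
(r6,c3) = B
(r6,c4) = Li
(r3,c3) = H
(r3,c4) = B
(r4,c2) = B
(r4,c4) = H
(r5,c3) = Be
(r5,c4) = C
(r6,c1) = He
(r2,c2) = Li
(r3,c1) = Li
(r4,c1) = Be
(r5,c1) = H
(r2,c1) = B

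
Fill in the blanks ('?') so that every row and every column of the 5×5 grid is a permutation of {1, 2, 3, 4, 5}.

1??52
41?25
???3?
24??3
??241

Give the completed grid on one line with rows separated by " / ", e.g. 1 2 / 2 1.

(r1,c2) = 3
(r1,c3) = 4
(r2,c3) = 3
(r3,c1) = 5
(r3,c2) = 2
(r3,c3) = 1
(r3,c5) = 4
(r4,c3) = 5
(r4,c4) = 1
(r5,c1) = 3
(r5,c2) = 5

1 3 4 5 2 / 4 1 3 2 5 / 5 2 1 3 4 / 2 4 5 1 3 / 3 5 2 4 1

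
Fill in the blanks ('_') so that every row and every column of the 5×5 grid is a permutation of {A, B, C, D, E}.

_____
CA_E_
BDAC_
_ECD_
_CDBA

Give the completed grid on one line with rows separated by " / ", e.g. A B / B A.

D B E A C / C A B E D / B D A C E / A E C D B / E C D B A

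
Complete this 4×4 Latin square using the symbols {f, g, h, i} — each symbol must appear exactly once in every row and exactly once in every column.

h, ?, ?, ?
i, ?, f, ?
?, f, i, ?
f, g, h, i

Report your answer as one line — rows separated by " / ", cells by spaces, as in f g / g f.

h i g f / i h f g / g f i h / f g h i

(r1,c2) = i
(r1,c3) = g
(r1,c4) = f
(r2,c2) = h
(r2,c4) = g
(r3,c1) = g
(r3,c4) = h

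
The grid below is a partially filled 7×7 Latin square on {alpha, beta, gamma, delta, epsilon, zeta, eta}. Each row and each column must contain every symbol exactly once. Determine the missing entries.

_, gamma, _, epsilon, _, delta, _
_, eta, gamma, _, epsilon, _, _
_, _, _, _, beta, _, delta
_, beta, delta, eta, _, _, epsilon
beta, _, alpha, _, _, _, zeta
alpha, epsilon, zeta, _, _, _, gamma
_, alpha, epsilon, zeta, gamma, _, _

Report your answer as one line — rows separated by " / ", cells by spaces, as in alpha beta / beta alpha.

eta gamma beta epsilon zeta delta alpha / zeta eta gamma delta epsilon alpha beta / epsilon zeta eta alpha beta gamma delta / gamma beta delta eta alpha zeta epsilon / beta delta alpha gamma eta epsilon zeta / alpha epsilon zeta beta delta eta gamma / delta alpha epsilon zeta gamma beta eta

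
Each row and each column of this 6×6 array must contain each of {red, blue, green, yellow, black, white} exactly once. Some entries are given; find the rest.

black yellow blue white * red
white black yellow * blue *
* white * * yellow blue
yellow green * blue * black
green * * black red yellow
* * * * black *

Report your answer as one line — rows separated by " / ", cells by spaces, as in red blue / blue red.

(r1,c5) = green
(r2,c6) = green
(r3,c1) = red
(r3,c4) = green
(r4,c5) = white
(r5,c2) = blue
(r5,c3) = white
(r6,c1) = blue
(r6,c2) = red
(r6,c3) = green
(r6,c4) = yellow
(r6,c6) = white
(r2,c4) = red
(r3,c3) = black
(r4,c3) = red

black yellow blue white green red / white black yellow red blue green / red white black green yellow blue / yellow green red blue white black / green blue white black red yellow / blue red green yellow black white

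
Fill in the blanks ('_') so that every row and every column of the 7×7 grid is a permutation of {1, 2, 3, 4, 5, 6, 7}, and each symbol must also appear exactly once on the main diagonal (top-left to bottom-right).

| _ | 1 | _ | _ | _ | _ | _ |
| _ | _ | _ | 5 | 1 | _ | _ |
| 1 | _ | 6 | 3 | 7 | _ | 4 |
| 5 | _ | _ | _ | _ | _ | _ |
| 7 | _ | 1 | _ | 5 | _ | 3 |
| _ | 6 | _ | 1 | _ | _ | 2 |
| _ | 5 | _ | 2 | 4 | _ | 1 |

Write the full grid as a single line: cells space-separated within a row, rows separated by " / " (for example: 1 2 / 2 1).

2 1 4 7 6 3 5 / 6 3 2 5 1 4 7 / 1 2 6 3 7 5 4 / 5 7 3 4 2 1 6 / 7 4 1 6 5 2 3 / 4 6 5 1 3 7 2 / 3 5 7 2 4 6 1

row 3 has {1,3,4,6,7}; column 2 has {1,5,6} — only 2 is left for (r3,c2).
row 3 has {1,2,3,4,6,7}; column 6 is empty so far — only 5 is left for (r3,c6).
row 5 has {1,3,5,7}; column 2 has {1,2,5,6} — only 4 is left for (r5,c2).
row 5 has {1,3,4,5,7}; column 4 has {1,2,3,5} — only 6 is left for (r5,c4).
row 5 has {1,3,4,5,6,7}; column 6 has {5} — only 2 is left for (r5,c6).
row 6 has {1,2,6}; column 5 has {1,4,5,7} — only 3 is left for (r6,c5).
row 6 has {1,2,3,6}; column 1 has {1,5,7} — only 4 is left for (r6,c1).
row 6 has {1,2,3,4,6}; column 6 has {2,5}; the diagonal has {1,5,6} — only 7 is left for (r6,c6).
row 2 has {1,5}; column 2 has {1,2,4,5,6}; the diagonal has {1,5,6,7} — only 3 is left for (r2,c2).
row 4 has {5}; column 2 has {1,2,3,4,5,6} — only 7 is left for (r4,c2).
row 4 has {5,7}; column 4 has {1,2,3,5,6}; the diagonal has {1,3,5,6,7} — only 4 is left for (r4,c4).
row 4 has {4,5,7}; column 7 has {1,2,3,4} — only 6 is left for (r4,c7).
row 6 has {1,2,3,4,6,7}; column 3 has {1,6} — only 5 is left for (r6,c3).
row 1 has {1}; column 1 has {1,4,5,7}; the diagonal has {1,3,4,5,6,7} — only 2 is left for (r1,c1).
row 1 has {1,2}; column 4 has {1,2,3,4,5,6} — only 7 is left for (r1,c4).
row 1 has {1,2,7}; column 5 has {1,3,4,5,7} — only 6 is left for (r1,c5).
row 1 has {1,2,6,7}; column 7 has {1,2,3,4,6} — only 5 is left for (r1,c7).
row 2 has {1,3,5}; column 1 has {1,2,4,5,7} — only 6 is left for (r2,c1).
row 2 has {1,3,5,6}; column 6 has {2,5,7} — only 4 is left for (r2,c6).
row 2 has {1,3,4,5,6}; column 7 has {1,2,3,4,5,6} — only 7 is left for (r2,c7).
row 4 has {4,5,6,7}; column 5 has {1,3,4,5,6,7} — only 2 is left for (r4,c5).
row 7 has {1,2,4,5}; column 1 has {1,2,4,5,6,7} — only 3 is left for (r7,c1).
row 7 has {1,2,3,4,5}; column 3 has {1,5,6} — only 7 is left for (r7,c3).
row 7 has {1,2,3,4,5,7}; column 6 has {2,4,5,7} — only 6 is left for (r7,c6).
row 1 has {1,2,5,6,7}; column 6 has {2,4,5,6,7} — only 3 is left for (r1,c6).
row 2 has {1,3,4,5,6,7}; column 3 has {1,5,6,7} — only 2 is left for (r2,c3).
row 4 has {2,4,5,6,7}; column 3 has {1,2,5,6,7} — only 3 is left for (r4,c3).
row 4 has {2,3,4,5,6,7}; column 6 has {2,3,4,5,6,7} — only 1 is left for (r4,c6).
row 1 has {1,2,3,5,6,7}; column 3 has {1,2,3,5,6,7} — only 4 is left for (r1,c3).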